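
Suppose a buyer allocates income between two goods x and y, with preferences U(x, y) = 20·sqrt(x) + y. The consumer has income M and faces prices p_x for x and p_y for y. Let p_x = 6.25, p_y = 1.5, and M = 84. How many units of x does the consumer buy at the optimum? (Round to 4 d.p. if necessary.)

x* = 5.76

MU_x = 10/√x, MU_y = 1. Tangency: 10/√x = p_x/p_y.
Thus x* = (10·p_y/p_x)² — independent of M — with the rest of income spent on y.
Plugging in: x* = (10·1.5/6.25)² = 5.76.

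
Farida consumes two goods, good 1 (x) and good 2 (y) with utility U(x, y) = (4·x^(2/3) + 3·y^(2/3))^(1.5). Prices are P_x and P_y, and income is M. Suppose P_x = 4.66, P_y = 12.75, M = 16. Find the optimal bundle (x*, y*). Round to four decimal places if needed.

With the ratio pinned down, the budget gives x* = M/(P_x + P_y·(y/x)) and y* = (y/x)·x*.
Numerically y/x = 0.020597, so x* = 16/(4.66 + 12.75·0.020597) = 3.2503 and y* = 0.020597·3.2503 = 0.0669.

x* = 3.2503, y* = 0.0669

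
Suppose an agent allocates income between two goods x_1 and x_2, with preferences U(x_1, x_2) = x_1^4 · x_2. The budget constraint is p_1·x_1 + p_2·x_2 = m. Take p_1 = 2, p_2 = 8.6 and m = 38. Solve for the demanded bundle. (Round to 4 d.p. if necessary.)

x_1* = 15.2, x_2* = 0.8837

Demand: x_1*(p_1,p_2,m) = 0.8·m/p_1 and x_2* = 0.2·m/p_2.
At p_1=2, p_2=8.6, m=38: x_1* = 0.8·38/2 = 15.2, x_2* = 0.8837.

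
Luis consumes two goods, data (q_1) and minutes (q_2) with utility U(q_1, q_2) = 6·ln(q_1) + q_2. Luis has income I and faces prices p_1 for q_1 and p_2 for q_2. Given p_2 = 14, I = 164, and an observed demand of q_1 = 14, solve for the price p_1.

Set MRS = p_1/p_2: (6/q_1)/1 = p_1/p_2.
So q_1*(p_1,p_2) = 6·p_2/p_1, independent of income; and q_2* = (I − 6·p_2)/p_2.
Set q_1* = 14 in the demand function and solve for p_1: p_1 = 6.

p_1 = 6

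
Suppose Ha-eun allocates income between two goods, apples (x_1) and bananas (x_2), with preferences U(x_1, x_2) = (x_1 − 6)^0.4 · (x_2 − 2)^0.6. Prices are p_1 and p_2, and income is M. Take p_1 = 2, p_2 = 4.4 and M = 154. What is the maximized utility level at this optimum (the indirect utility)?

V = 21.1707

Substituting into the budget: x_1* = 6 + 0.4·(M − 6·p_1 − 2·p_2)/p_1, and x_2* = 2 + 0.6·(…)/p_2.
Discretionary income = 154 − 6·2 − 2·4.4 = 133.2; x_1* = 6 + 0.4·133.2/2 = 32.64; x_2* = 2 + 0.6·133.2/4.4 = 20.1636.
Utility at the optimum: U(32.64, 20.1636) = 21.1707.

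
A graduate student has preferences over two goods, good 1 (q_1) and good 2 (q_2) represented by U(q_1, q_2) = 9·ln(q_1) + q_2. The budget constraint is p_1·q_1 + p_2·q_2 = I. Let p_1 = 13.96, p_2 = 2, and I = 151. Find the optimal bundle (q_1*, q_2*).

Set MRS = p_1/p_2: (9/q_1)/1 = p_1/p_2.
So q_1*(p_1,p_2) = 9·p_2/p_1, independent of income; and q_2* = (I − 9·p_2)/p_2.
At the given prices: q_1* = 9·2/13.96 = 1.2894, and q_2* = 66.5.

q_1* = 1.2894, q_2* = 66.5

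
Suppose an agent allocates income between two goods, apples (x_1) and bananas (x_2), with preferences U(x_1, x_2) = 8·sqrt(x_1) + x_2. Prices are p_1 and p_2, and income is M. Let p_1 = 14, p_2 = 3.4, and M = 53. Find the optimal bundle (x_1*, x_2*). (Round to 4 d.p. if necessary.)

x_1* = 0.9437, x_2* = 11.7025

Utility is quasi-linear in x_2; the FOC for x_1 is 4/√x_1 = p_1/p_2.
Solve: √x_1 = 4·p_2/p_1, so x_1*(p_1,p_2) = (4·p_2/p_1)², and x_2* = (M − p_1·x_1*)/p_2.
Plugging in: x_1* = (4·3.4/14)² = 0.9437, x_2* = 11.7025.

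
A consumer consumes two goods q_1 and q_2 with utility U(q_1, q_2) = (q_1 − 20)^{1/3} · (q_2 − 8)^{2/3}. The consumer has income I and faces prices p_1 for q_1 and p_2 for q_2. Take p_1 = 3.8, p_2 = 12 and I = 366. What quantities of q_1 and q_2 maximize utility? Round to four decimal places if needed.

q_1* = 37.0175, q_2* = 18.7778

MRS = (1/2)·(q_2−8)/(q_1−20). Tangency with p_1/p_2 gives q_2−8 = 2·(p_1/p_2)·(q_1−20).
Substituting into the budget: q_1* = 20 + 1/3·(I − 20·p_1 − 8·p_2)/p_1, and q_2* = 8 + 2/3·(…)/p_2.
Discretionary income = 366 − 20·3.8 − 8·12 = 194; q_1* = 20 + 1/3·194/3.8 = 37.0175; q_2* = 8 + 2/3·194/12 = 18.7778.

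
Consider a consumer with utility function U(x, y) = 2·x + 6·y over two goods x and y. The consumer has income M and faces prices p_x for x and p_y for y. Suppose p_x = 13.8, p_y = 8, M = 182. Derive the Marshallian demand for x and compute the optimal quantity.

x* = 0

Linear utility — the consumer picks whichever good has higher MU/price: 2/13.8 = 0.1449 vs 6/8 = 0.75.
y gives more utility per dollar, so spend all income on y: y* = M/p_y, x* = 0.
Numerically: x* = 0, y* = 22.75.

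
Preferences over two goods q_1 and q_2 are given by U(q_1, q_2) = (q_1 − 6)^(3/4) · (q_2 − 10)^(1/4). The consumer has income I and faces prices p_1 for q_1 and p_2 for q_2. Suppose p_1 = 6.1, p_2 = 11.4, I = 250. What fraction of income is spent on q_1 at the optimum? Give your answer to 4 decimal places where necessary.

This is Cobb-Douglas in (q_1−6, q_2−10): tangency gives 0.75·p_2·(q_2−10) = 0.25·p_1·(q_1−6).
Substituting into the budget: q_1* = 6 + 0.75·(I − 6·p_1 − 10·p_2)/p_1, and q_2* = 10 + 0.25·(…)/p_2.
Discretionary income = 250 − 6·6.1 − 10·11.4 = 99.4; q_1* = 6 + 0.75·99.4/6.1 = 18.2213; q_2* = 10 + 0.25·99.4/11.4 = 12.1798.
Expenditure on q_1: 6.1·18.2213 = 111.15; share = 0.4446.

share on q_1 = 0.4446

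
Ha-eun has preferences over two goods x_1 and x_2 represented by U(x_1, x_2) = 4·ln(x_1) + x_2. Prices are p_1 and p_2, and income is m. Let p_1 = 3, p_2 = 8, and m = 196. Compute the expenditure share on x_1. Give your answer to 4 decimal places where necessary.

share on x_1 = 0.1633

So x_1*(p_1,p_2) = 4·p_2/p_1, independent of income; and x_2* = (m − 4·p_2)/p_2.
At the given prices: x_1* = 4·8/3 = 10.6667, and x_2* = 20.5.
Expenditure on x_1: 3·10.6667 = 32; share = 0.1633.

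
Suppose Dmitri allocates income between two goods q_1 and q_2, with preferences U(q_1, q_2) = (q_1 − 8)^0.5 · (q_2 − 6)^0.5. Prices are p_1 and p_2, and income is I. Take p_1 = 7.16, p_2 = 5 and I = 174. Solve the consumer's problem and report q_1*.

MRS = (q_2−6)/(q_1−8). Tangency with p_1/p_2 gives q_2−6 = (p_1/p_2)·(q_1−8).
After buying the subsistence bundle (8, 6), a share 0.5 of the remaining income goes to q_1: q_1* = 8 + 0.5·(I − 8p_1 − 6p_2)/p_1.
Discretionary income = 174 − 8·7.16 − 6·5 = 86.72; q_1* = 8 + 0.5·86.72/7.16 = 14.0559.

q_1* = 14.0559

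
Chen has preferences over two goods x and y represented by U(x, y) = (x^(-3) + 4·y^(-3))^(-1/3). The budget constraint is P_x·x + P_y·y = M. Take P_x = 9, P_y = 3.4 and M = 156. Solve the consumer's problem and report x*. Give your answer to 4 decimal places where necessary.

From the CES first-order condition, (1/4)·(y/x)^(4) = P_x/P_y.
Hence y/x = (4·P_x/P_y)^(1/(4)), i.e. raised to the 0.25 power.
Substitute y = (y/x)·x into the budget: x* = M/(P_x + P_y·(y/x)).
Numerically y/x = 1.803873, so x* = 156/(9 + 3.4·1.803873) = 10.3085.

x* = 10.3085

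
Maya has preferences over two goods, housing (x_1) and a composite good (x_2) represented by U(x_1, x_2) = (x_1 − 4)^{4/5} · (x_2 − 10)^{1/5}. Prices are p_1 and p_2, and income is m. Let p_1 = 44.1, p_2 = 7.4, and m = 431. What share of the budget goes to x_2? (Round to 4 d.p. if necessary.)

MRS = 4·(x_2−10)/(x_1−4). Tangency with p_1/p_2 gives x_2−10 = (1/4)·(p_1/p_2)·(x_1−4).
After buying the subsistence bundle (4, 10), a share 0.8 of the remaining income goes to x_1: x_1* = 4 + 0.8·(m − 4p_1 − 10p_2)/p_1.
Discretionary income = 431 − 4·44.1 − 10·7.4 = 180.6; x_1* = 4 + 0.8·180.6/44.1 = 7.2762; x_2* = 10 + 0.2·180.6/7.4 = 14.8811.
Expenditure on x_2: 7.4·14.8811 = 110.12; share = 0.2555.

share on x_2 = 0.2555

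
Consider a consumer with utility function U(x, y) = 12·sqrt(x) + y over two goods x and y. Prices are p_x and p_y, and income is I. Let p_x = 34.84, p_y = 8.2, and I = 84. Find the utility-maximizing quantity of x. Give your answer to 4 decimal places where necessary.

Set MRS = p_x/p_y: 6·x^(−1/2) = p_x/p_y.
Thus x* = (6·p_y/p_x)² — independent of I — with the rest of income spent on y.
Plugging in: x* = (6·8.2/34.84)² = 1.9942.

x* = 1.9942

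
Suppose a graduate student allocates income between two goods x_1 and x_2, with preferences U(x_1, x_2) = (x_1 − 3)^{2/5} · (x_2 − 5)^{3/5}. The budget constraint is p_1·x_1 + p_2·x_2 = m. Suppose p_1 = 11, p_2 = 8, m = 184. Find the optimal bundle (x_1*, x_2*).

Let x_1' = x_1−3, x_2' = x_2−5. MRS = (2/3)·x_2'/x_1' = p_1/p_2.
After buying the subsistence bundle (3, 5), a share 0.4 of the remaining income goes to x_1: x_1* = 3 + 0.4·(m − 3p_1 − 5p_2)/p_1.
Discretionary income = 184 − 3·11 − 5·8 = 111; x_1* = 3 + 0.4·111/11 = 7.0364; x_2* = 5 + 0.6·111/8 = 13.325.

x_1* = 7.0364, x_2* = 13.325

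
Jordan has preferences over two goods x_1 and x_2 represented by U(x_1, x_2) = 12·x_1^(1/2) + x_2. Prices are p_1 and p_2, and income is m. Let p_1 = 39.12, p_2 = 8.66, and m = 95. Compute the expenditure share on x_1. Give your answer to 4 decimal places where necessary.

Utility is quasi-linear in x_2; the FOC for x_1 is 6/√x_1 = p_1/p_2.
Thus x_1* = (6·p_2/p_1)² — independent of m — with the rest of income spent on x_2.
Plugging in: x_1* = (6·8.66/39.12)² = 1.7642, x_2* = 3.0007.
Expenditure on x_1: 39.12·1.7642 = 69.0144; share = 0.7265.

share on x_1 = 0.7265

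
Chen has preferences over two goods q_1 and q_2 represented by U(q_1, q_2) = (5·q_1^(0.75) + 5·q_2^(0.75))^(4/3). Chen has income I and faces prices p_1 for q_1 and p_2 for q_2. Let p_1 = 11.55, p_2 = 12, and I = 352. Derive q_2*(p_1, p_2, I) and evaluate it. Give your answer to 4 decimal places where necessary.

q_2* = 13.8267

MRS = MU_q_1/MU_q_2 = (q_2/q_1)^(0.25). Set equal to p_1/p_2.
Hence q_2/q_1 = (p_1/p_2)^(1/(0.25)), i.e. raised to the 4 power.
With the ratio pinned down, the budget gives q_1* = I/(p_1 + p_2·(q_2/q_1)) and q_2* = (q_2/q_1)·q_1*.
Numerically q_2/q_1 = 0.858229, so q_1* = 352/(11.55 + 12·0.858229) = 16.1108 and q_2* = 0.858229·16.1108 = 13.8267.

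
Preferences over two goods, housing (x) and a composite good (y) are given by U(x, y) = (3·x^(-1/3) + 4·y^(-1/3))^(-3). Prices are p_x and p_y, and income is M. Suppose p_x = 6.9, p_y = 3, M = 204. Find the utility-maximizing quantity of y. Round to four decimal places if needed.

From the CES first-order condition, (3/4)·(y/x)^(4/3) = p_x/p_y.
Hence y/x = ((4/3)·p_x/p_y)^(1/(4/3)), i.e. raised to the 0.75 power.
Substitute y = (y/x)·x into the budget: x* = M/(p_x + p_y·(y/x)).
Numerically y/x = 2.317394, so x* = 204/(6.9 + 3·2.317394) = 14.7269 and y* = 2.317394·14.7269 = 34.1281.

y* = 34.1281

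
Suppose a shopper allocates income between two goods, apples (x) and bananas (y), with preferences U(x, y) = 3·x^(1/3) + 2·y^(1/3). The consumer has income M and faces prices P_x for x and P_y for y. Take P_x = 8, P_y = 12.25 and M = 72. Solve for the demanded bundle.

x* = 6.2505, y* = 1.7956

From the CES first-order condition, (3/2)·(y/x)^(2/3) = P_x/P_y.
Hence y/x = ((2/3)·P_x/P_y)^(1/(2/3)), i.e. raised to the 1.5 power.
Substitute y = (y/x)·x into the budget: x* = M/(P_x + P_y·(y/x)).
Numerically y/x = 0.287272, so x* = 72/(8 + 12.25·0.287272) = 6.2505 and y* = 0.287272·6.2505 = 1.7956.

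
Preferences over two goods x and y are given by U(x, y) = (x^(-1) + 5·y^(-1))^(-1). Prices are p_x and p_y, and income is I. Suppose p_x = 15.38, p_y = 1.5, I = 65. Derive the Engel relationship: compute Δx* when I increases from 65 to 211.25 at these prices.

Δx* = 5.5991

MRS = MU_x/MU_y = (1/5)·(y/x)^(2). Set equal to p_x/p_y.
Hence y/x = (5·p_x/p_y)^(1/(2)), i.e. raised to the 0.5 power.
Substitute y = (y/x)·x into the budget: x* = I/(p_x + p_y·(y/x)).
Numerically y/x = 7.160074, so x* = 65/(15.38 + 1.5·7.160074) = 2.4885.
At I' = 211.25: x* = 8.0876. Change: 8.0876 − 2.4885 = 5.5991.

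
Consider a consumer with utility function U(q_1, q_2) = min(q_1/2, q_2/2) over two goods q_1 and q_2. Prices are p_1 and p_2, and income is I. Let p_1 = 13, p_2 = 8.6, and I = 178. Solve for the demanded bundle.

With perfect complements, no substitution: consume in ratio q_1:q_2 = 2:2.
Budget: p_1·q_1 + p_2·q_1 = I, so (2·p_1 + 2·p_2)·q_1 = 2·I.
Demand: q_1*(p_1,p_2,I) = 2·I/(2·p_1 + 2·p_2), q_2* = 2·I/(2·p_1 + 2·p_2).
Here 2·13 + 2·8.6 = 43.2, giving q_1* = 8.2407 and q_2* = 8.2407.

q_1* = 8.2407, q_2* = 8.2407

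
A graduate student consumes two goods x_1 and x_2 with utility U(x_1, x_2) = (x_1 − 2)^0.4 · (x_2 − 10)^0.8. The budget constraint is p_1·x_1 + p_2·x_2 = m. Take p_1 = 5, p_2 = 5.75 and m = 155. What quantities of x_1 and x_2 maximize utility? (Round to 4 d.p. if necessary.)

After buying the subsistence bundle (2, 10), a share 1/3 of the remaining income goes to x_1: x_1* = 2 + 1/3·(m − 2p_1 − 10p_2)/p_1.
Discretionary income = 155 − 2·5 − 10·5.75 = 87.5; x_1* = 2 + 1/3·87.5/5 = 7.8333; x_2* = 10 + 2/3·87.5/5.75 = 20.1449.

x_1* = 7.8333, x_2* = 20.1449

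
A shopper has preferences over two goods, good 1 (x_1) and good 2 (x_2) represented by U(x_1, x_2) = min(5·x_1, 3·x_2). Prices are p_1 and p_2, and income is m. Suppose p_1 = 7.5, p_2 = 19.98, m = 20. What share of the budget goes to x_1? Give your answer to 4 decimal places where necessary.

share on x_1 = 0.1838

With perfect complements, no substitution: consume in ratio x_1:x_2 = 3:5.
Budget: p_1·x_1 + p_2·(5/3)·x_1 = m, so (3·p_1 + 5·p_2)·x_1 = 3·m.
Demand: x_1*(p_1,p_2,m) = 3·m/(3·p_1 + 5·p_2), x_2* = 5·m/(3·p_1 + 5·p_2).
Here 3·7.5 + 5·19.98 = 122.4, giving x_1* = 0.4902 and x_2* = 0.817.
Expenditure on x_1: 7.5·0.4902 = 3.6765; share = 0.1838.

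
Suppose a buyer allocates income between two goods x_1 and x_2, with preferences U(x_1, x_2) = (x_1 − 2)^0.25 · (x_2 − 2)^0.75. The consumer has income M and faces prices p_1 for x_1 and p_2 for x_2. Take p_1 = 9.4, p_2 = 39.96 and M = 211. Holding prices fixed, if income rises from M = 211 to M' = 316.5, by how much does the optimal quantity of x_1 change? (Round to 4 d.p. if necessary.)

Δx_1* = 2.8059

Let x_1' = x_1−2, x_2' = x_2−2. MRS = (1/3)·x_2'/x_1' = p_1/p_2.
After buying the subsistence bundle (2, 2), a share 0.25 of the remaining income goes to x_1: x_1* = 2 + 0.25·(M − 2p_1 − 2p_2)/p_1.
Discretionary income = 211 − 2·9.4 − 2·39.96 = 112.28; x_1* = 2 + 0.25·112.28/9.4 = 4.9862.
At M' = 316.5: x_1* = 7.792. Change: 7.792 − 4.9862 = 2.8059.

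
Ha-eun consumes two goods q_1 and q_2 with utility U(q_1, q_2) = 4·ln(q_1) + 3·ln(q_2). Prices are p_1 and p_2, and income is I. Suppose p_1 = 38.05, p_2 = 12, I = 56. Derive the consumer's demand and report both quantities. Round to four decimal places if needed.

q_1* = 0.841, q_2* = 2

Tangency: MRS = (4/3)·q_2/q_1 = p_1/p_2.
Rearranging, p_2·q_2 = (3/4)·p_1·q_1. Substituting into the budget gives p_1·q_1·(1 + (3/4)) = I.
Demand: q_1*(p_1,p_2,I) = 4/7·I/p_1 and q_2* = 3/7·I/p_2.
At p_1=38.05, p_2=12, I=56: q_1* = 4/7·56/38.05 = 0.841, q_2* = 2.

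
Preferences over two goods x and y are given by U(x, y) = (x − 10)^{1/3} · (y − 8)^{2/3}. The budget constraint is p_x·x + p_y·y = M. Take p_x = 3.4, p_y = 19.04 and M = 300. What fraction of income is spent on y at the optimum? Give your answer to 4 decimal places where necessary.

share on y = 0.7604

After buying the subsistence bundle (10, 8), a share 1/3 of the remaining income goes to x: x* = 10 + 1/3·(M − 10p_x − 8p_y)/p_x.
Discretionary income = 300 − 10·3.4 − 8·19.04 = 113.68; x* = 10 + 1/3·113.68/3.4 = 21.1451; y* = 8 + 2/3·113.68/19.04 = 11.9804.
Expenditure on y: 19.04·11.9804 = 228.1067; share = 0.7604.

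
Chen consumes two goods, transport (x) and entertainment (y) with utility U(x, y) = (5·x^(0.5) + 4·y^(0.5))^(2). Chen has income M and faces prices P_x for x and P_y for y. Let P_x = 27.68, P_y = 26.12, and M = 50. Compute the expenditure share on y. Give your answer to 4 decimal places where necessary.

From the CES first-order condition, (5/4)·(y/x)^(0.5) = P_x/P_y.
Hence y/x = ((4/5)·P_x/P_y)^(1/(0.5)), i.e. raised to the 2 power.
Substitute y = (y/x)·x into the budget: x* = M/(P_x + P_y·(y/x)).
Numerically y/x = 0.71873, so x* = 50/(27.68 + 26.12·0.71873) = 1.0764 and y* = 0.71873·1.0764 = 0.7736.
Expenditure on y: 26.12·0.7736 = 20.2066; share = 0.4041.

share on y = 0.4041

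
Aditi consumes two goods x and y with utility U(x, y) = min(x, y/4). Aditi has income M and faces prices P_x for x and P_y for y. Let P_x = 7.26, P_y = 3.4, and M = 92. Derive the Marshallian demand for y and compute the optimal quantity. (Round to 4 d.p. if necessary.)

Leontief preferences: the optimum is at the kink where x/1 = y/4, i.e. y = 4·x.
Budget: P_x·x + P_y·4·x = M, so (P_x + 4·P_y)·x = M.
Demand: x*(P_x,P_y,M) = M/(P_x + 4·P_y), y* = 4·M/(P_x + 4·P_y).
Here 7.26 + 4·3.4 = 20.86, giving y* = 17.6414.

y* = 17.6414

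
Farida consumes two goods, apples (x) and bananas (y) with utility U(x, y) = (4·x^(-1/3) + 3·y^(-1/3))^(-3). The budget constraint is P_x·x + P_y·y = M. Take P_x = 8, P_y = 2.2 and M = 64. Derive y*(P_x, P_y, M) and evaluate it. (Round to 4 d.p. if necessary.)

Substitute y = (y/x)·x into the budget: x* = M/(P_x + P_y·(y/x)).
Numerically y/x = 2.122249, so x* = 64/(8 + 2.2·2.122249) = 5.0517 and y* = 2.122249·5.0517 = 10.721.

y* = 10.721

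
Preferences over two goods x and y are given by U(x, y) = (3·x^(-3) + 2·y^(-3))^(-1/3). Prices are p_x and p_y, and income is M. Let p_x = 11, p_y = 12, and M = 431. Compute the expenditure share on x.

share on x = 0.509

Numerically y/x = 0.884158, so x* = 431/(11 + 12·0.884158) = 19.9446 and y* = 0.884158·19.9446 = 17.6342.
Expenditure on x: 11·19.9446 = 219.3902; share = 0.509.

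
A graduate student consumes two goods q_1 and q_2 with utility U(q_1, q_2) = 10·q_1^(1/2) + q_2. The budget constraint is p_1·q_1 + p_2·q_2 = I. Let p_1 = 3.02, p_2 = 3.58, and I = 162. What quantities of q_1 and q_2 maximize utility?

MU_q_1 = 5/√q_1, MU_q_2 = 1. Tangency: 5/√q_1 = p_1/p_2.
Thus q_1* = (5·p_2/p_1)² — independent of I — with the rest of income spent on q_2.
Plugging in: q_1* = (5·3.58/3.02)² = 35.1311, q_2* = 15.6156.

q_1* = 35.1311, q_2* = 15.6156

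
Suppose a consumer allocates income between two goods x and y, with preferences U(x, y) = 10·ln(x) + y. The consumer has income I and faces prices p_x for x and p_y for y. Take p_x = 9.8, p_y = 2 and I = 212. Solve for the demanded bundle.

x* = 2.0408, y* = 96

So x*(p_x,p_y) = 10·p_y/p_x, independent of income; and y* = (I − 10·p_y)/p_y.
At the given prices: x* = 10·2/9.8 = 2.0408, and y* = 96.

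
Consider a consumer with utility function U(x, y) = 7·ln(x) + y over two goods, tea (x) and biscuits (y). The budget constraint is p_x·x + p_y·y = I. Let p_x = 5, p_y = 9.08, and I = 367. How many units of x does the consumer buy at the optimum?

x* = 12.712

Set MRS = p_x/p_y: (7/x)/1 = p_x/p_y.
So x*(p_x,p_y) = 7·p_y/p_x, independent of income; and y* = (I − 7·p_y)/p_y.
At the given prices: x* = 7·9.08/5 = 12.712.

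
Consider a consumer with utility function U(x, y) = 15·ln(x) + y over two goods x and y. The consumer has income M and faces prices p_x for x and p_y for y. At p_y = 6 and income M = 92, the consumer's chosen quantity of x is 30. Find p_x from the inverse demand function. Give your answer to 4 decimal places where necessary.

Set MRS = p_x/p_y: (15/x)/1 = p_x/p_y.
So x*(p_x,p_y) = 15·p_y/p_x, independent of income; and y* = (M − 15·p_y)/p_y.
Set x* = 30 in the demand function and solve for p_x: p_x = 3.

p_x = 3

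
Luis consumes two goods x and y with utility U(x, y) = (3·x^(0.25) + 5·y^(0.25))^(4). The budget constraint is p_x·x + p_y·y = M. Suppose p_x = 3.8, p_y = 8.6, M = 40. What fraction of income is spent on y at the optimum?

From the CES first-order condition, (3/5)·(y/x)^(0.75) = p_x/p_y.
Hence y/x = ((5/3)·p_x/p_y)^(1/(0.75)), i.e. raised to the 4/3 power.
Substitute y = (y/x)·x into the budget: x* = M/(p_x + p_y·(y/x)).
Numerically y/x = 0.665036, so x* = 40/(3.8 + 8.6·0.665036) = 4.202 and y* = 0.665036·4.202 = 2.7945.
Expenditure on y: 8.6·2.7945 = 24.0325; share = 0.6008.

share on y = 0.6008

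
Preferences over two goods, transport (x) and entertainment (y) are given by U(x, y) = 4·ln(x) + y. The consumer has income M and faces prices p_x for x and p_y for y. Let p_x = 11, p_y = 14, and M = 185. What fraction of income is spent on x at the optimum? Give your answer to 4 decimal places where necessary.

Set MRS = p_x/p_y: (4/x)/1 = p_x/p_y.
So x*(p_x,p_y) = 4·p_y/p_x, independent of income; and y* = (M − 4·p_y)/p_y.
At the given prices: x* = 4·14/11 = 5.0909, and y* = 9.2143.
Expenditure on x: 11·5.0909 = 56; share = 0.3027.

share on x = 0.3027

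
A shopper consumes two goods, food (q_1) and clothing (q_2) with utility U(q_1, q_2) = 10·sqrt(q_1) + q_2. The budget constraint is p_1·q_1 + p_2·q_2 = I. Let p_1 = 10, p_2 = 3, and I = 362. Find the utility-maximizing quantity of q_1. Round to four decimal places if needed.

MU_q_1 = 5/√q_1, MU_q_2 = 1. Tangency: 5/√q_1 = p_1/p_2.
Solve: √q_1 = 5·p_2/p_1, so q_1*(p_1,p_2) = (5·p_2/p_1)², and q_2* = (I − p_1·q_1*)/p_2.
Plugging in: q_1* = (5·3/10)² = 2.25.

q_1* = 2.25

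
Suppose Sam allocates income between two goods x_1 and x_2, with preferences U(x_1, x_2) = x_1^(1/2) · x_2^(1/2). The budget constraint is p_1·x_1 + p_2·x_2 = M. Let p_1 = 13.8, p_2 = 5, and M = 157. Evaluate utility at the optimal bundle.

V = 9.4503

Tangency: MRS = x_2/x_1 = p_1/p_2.
So 0.5·p_2·x_2 = 0.5·p_1·x_1; combined with the budget, a share 0.5 of income goes to x_1.
Demand: x_1*(p_1,p_2,M) = 0.5·M/p_1 and x_2* = 0.5·M/p_2.
At p_1=13.8, p_2=5, M=157: x_1* = 0.5·157/13.8 = 5.6884, x_2* = 15.7.
Utility at the optimum: U(5.6884, 15.7) = 9.4503.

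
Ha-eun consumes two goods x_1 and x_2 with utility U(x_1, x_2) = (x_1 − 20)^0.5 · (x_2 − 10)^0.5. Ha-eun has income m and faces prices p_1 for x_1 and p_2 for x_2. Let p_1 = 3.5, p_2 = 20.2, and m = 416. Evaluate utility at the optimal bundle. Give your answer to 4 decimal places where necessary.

Discretionary income = 416 − 20·3.5 − 10·20.2 = 144; x_1* = 20 + 0.5·144/3.5 = 40.5714; x_2* = 10 + 0.5·144/20.2 = 13.5644.
Utility at the optimum: U(40.5714, 13.5644) = 8.5629.

V = 8.5629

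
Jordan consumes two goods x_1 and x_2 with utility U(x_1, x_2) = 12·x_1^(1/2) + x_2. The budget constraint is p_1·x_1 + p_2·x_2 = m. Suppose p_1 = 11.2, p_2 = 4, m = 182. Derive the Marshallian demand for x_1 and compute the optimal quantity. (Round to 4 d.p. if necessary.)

Utility is quasi-linear in x_2; the FOC for x_1 is 6/√x_1 = p_1/p_2.
Thus x_1* = (6·p_2/p_1)² — independent of m — with the rest of income spent on x_2.
Plugging in: x_1* = (6·4/11.2)² = 4.5918.

x_1* = 4.5918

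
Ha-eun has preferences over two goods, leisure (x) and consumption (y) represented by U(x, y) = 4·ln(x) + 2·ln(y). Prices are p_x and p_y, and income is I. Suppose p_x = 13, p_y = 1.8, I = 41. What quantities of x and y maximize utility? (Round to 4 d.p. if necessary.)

x* = 2.1026, y* = 7.5926

Tangency: MRS = 2·y/x = p_x/p_y.
So 4·p_y·y = 2·p_x·x; combined with the budget, a share 2/3 of income goes to x.
Demand: x*(p_x,p_y,I) = 2/3·I/p_x and y* = 1/3·I/p_y.
At p_x=13, p_y=1.8, I=41: x* = 2/3·41/13 = 2.1026, y* = 7.5926.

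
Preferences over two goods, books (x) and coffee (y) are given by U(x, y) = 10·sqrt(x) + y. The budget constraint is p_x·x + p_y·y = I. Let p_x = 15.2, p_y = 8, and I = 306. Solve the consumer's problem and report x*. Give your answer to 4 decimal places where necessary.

x* = 6.9252

Plugging in: x* = (5·8/15.2)² = 6.9252.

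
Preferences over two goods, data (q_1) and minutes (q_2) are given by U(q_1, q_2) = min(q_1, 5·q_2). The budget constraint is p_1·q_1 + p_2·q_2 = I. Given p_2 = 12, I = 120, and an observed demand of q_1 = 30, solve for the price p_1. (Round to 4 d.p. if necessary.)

Leontief preferences: the optimum is at the kink where q_1/5 = q_2/1, i.e. q_2 = (1/5)·q_1.
Budget: p_1·q_1 + p_2·(1/5)·q_1 = I, so (5·p_1 + p_2)·q_1 = 5·I.
Demand: q_1*(p_1,p_2,I) = 5·I/(5·p_1 + p_2), q_2* = I/(5·p_1 + p_2).
Set q_1* = 30 in the demand function and solve for p_1: p_1 = 1.6.

p_1 = 1.6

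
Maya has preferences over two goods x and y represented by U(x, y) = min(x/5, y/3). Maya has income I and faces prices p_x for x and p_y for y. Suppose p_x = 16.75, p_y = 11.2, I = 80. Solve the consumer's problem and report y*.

Leontief preferences: the optimum is at the kink where x/5 = y/3, i.e. y = (3/5)·x.
Budget: p_x·x + p_y·(3/5)·x = I, so (5·p_x + 3·p_y)·x = 5·I.
Demand: x*(p_x,p_y,I) = 5·I/(5·p_x + 3·p_y), y* = 3·I/(5·p_x + 3·p_y).
Here 5·16.75 + 3·11.2 = 117.35, giving y* = 2.0452.

y* = 2.0452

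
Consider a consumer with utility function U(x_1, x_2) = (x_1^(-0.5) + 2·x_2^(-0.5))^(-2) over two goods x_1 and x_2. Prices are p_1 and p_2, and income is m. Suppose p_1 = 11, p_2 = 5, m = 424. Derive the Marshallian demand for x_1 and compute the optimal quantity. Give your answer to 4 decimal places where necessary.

x_1* = 17.3587

MRS = MU_x_1/MU_x_2 = (1/2)·(x_2/x_1)^(1.5). Set equal to p_1/p_2.
Hence x_2/x_1 = (2·p_1/p_2)^(1/(1.5)), i.e. raised to the 2/3 power.
Substitute x_2 = (x_2/x_1)·x_1 into the budget: x_1* = m/(p_1 + p_2·(x_2/x_1)).
Numerically x_2/x_1 = 2.685149, so x_1* = 424/(11 + 5·2.685149) = 17.3587.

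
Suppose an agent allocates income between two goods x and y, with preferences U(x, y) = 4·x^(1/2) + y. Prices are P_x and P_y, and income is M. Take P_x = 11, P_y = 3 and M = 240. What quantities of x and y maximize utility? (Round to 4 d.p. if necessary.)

MU_x = 2/√x, MU_y = 1. Tangency: 2/√x = P_x/P_y.
Thus x* = (2·P_y/P_x)² — independent of M — with the rest of income spent on y.
Plugging in: x* = (2·3/11)² = 0.2975, y* = 78.9091.

x* = 0.2975, y* = 78.9091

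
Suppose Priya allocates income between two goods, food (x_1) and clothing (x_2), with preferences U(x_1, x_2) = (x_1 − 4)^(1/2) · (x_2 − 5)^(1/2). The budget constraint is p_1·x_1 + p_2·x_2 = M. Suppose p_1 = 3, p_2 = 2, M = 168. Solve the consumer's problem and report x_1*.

MRS = (x_2−5)/(x_1−4). Tangency with p_1/p_2 gives x_2−5 = (p_1/p_2)·(x_1−4).
Substituting into the budget: x_1* = 4 + 0.5·(M − 4·p_1 − 5·p_2)/p_1, and x_2* = 5 + 0.5·(…)/p_2.
Discretionary income = 168 − 4·3 − 5·2 = 146; x_1* = 4 + 0.5·146/3 = 28.3333.

x_1* = 28.3333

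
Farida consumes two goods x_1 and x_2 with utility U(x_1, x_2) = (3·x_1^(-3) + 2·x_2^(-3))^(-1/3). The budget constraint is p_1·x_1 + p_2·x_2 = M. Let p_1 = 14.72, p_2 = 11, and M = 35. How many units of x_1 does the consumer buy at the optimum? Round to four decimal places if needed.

With the ratio pinned down, the budget gives x_1* = M/(p_1 + p_2·(x_2/x_1)) and x_2* = (x_2/x_1)·x_1*.
Numerically x_2/x_1 = 0.971865, so x_1* = 35/(14.72 + 11·0.971865) = 1.3774.

x_1* = 1.3774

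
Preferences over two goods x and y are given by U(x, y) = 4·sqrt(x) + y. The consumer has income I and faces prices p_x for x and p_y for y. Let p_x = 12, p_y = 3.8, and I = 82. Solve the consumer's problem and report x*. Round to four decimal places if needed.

x* = 0.4011

Set MRS = p_x/p_y: 2·x^(−1/2) = p_x/p_y.
Thus x* = (2·p_y/p_x)² — independent of I — with the rest of income spent on y.
Plugging in: x* = (2·3.8/12)² = 0.4011.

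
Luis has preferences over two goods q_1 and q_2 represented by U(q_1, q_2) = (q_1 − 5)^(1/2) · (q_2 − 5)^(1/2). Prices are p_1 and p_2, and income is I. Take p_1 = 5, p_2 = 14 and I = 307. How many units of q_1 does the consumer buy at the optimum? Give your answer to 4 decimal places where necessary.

Substituting into the budget: q_1* = 5 + 0.5·(I − 5·p_1 − 5·p_2)/p_1, and q_2* = 5 + 0.5·(…)/p_2.
Discretionary income = 307 − 5·5 − 5·14 = 212; q_1* = 5 + 0.5·212/5 = 26.2.

q_1* = 26.2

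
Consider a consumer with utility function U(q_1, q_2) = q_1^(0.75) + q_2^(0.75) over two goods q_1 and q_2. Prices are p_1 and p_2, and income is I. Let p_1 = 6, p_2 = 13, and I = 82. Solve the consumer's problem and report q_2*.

MRS = MU_q_1/MU_q_2 = (q_2/q_1)^(0.25). Set equal to p_1/p_2.
Hence q_2/q_1 = (p_1/p_2)^(1/(0.25)), i.e. raised to the 4 power.
With the ratio pinned down, the budget gives q_1* = I/(p_1 + p_2·(q_2/q_1)) and q_2* = (q_2/q_1)·q_1*.
Numerically q_2/q_1 = 0.045377, so q_1* = 82/(6 + 13·0.045377) = 12.4433 and q_2* = 0.045377·12.4433 = 0.5646.

q_2* = 0.5646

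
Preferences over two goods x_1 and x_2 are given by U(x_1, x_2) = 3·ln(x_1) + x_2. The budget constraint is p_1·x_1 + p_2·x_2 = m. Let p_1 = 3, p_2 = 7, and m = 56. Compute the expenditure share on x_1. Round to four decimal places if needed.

So x_1*(p_1,p_2) = 3·p_2/p_1, independent of income; and x_2* = (m − 3·p_2)/p_2.
At the given prices: x_1* = 3·7/3 = 7, and x_2* = 5.
Expenditure on x_1: 3·7 = 21; share = 0.375.

share on x_1 = 0.375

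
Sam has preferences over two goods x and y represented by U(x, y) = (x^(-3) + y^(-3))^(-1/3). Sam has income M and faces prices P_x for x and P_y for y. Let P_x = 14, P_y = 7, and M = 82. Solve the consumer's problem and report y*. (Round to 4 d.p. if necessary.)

y* = 4.3681

From the CES first-order condition, (y/x)^(4) = P_x/P_y.
Hence y/x = (P_x/P_y)^(1/(4)), i.e. raised to the 0.25 power.
With the ratio pinned down, the budget gives x* = M/(P_x + P_y·(y/x)) and y* = (y/x)·x*.
Numerically y/x = 1.189207, so x* = 82/(14 + 7·1.189207) = 3.6731 and y* = 1.189207·3.6731 = 4.3681.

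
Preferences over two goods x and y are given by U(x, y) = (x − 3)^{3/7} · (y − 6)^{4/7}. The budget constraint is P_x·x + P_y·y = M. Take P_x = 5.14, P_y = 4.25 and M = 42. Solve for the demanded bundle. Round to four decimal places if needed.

Substituting into the budget: x* = 3 + 3/7·(M − 3·P_x − 6·P_y)/P_x, and y* = 6 + 4/7·(…)/P_y.
Discretionary income = 42 − 3·5.14 − 6·4.25 = 1.08; x* = 3 + 3/7·1.08/5.14 = 3.0901; y* = 6 + 4/7·1.08/4.25 = 6.1452.

x* = 3.0901, y* = 6.1452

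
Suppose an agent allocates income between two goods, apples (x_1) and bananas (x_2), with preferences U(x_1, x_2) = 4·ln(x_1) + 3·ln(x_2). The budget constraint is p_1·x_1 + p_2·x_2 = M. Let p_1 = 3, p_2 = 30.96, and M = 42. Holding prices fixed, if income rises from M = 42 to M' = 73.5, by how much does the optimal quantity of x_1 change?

The MRS is (4/3)·x_2/x_1. Set MRS = p_1/p_2.
So 4·p_2·x_2 = 3·p_1·x_1; combined with the budget, a share 4/7 of income goes to x_1.
Demand: x_1*(p_1,p_2,M) = 4/7·M/p_1 and x_2* = 3/7·M/p_2.
At p_1=3, p_2=30.96, M=42: x_1* = 4/7·42/3 = 8.
At M' = 73.5: x_1* = 14. Change: 14 − 8 = 6.

Δx_1* = 6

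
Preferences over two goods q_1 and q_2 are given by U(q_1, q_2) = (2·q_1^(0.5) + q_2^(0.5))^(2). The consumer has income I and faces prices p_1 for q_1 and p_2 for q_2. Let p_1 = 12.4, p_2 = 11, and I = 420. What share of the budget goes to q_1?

MRS = MU_q_1/MU_q_2 = 2·(q_2/q_1)^(0.5). Set equal to p_1/p_2.
Hence q_2/q_1 = ((1/2)·p_1/p_2)^(1/(0.5)), i.e. raised to the 2 power.
With the ratio pinned down, the budget gives q_1* = I/(p_1 + p_2·(q_2/q_1)) and q_2* = (q_2/q_1)·q_1*.
Numerically q_2/q_1 = 0.317686, so q_1* = 420/(12.4 + 11·0.317686) = 26.4242 and q_2* = 0.317686·26.4242 = 8.3946.
Expenditure on q_1: 12.4·26.4242 = 327.6596; share = 0.7801.

share on q_1 = 0.7801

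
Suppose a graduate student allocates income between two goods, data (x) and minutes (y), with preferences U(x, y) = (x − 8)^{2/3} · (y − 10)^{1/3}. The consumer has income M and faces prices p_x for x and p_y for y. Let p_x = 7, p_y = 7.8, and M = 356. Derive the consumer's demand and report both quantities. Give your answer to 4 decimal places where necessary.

x* = 29.1429, y* = 19.4872

Let x' = x−8, y' = y−10. MRS = 2·y'/x' = p_x/p_y.
Substituting into the budget: x* = 8 + 2/3·(M − 8·p_x − 10·p_y)/p_x, and y* = 10 + 1/3·(…)/p_y.
Discretionary income = 356 − 8·7 − 10·7.8 = 222; x* = 8 + 2/3·222/7 = 29.1429; y* = 10 + 1/3·222/7.8 = 19.4872.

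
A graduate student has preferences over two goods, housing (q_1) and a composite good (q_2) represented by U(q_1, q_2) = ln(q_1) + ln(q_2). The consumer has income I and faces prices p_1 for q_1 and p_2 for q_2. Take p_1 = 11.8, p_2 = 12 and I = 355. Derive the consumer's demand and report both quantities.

The MRS is q_2/q_1. Set MRS = p_1/p_2.
Rearranging, p_2·q_2 = p_1·q_1. Substituting into the budget gives p_1·q_1·(1 + 1) = I.
Demand: q_1*(p_1,p_2,I) = 0.5·I/p_1 and q_2* = 0.5·I/p_2.
At p_1=11.8, p_2=12, I=355: q_1* = 0.5·355/11.8 = 15.0424, q_2* = 14.7917.

q_1* = 15.0424, q_2* = 14.7917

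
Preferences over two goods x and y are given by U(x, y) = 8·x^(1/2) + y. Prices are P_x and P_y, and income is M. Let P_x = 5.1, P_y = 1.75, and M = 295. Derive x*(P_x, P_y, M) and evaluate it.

x* = 1.8839

MU_x = 4/√x, MU_y = 1. Tangency: 4/√x = P_x/P_y.
Thus x* = (4·P_y/P_x)² — independent of M — with the rest of income spent on y.
Plugging in: x* = (4·1.75/5.1)² = 1.8839.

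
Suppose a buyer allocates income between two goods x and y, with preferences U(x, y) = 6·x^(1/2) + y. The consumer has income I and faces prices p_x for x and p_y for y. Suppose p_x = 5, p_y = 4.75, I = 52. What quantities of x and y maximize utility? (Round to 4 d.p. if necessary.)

x* = 8.1225, y* = 2.3974

MU_x = 3/√x, MU_y = 1. Tangency: 3/√x = p_x/p_y.
Thus x* = (3·p_y/p_x)² — independent of I — with the rest of income spent on y.
Plugging in: x* = (3·4.75/5)² = 8.1225, y* = 2.3974.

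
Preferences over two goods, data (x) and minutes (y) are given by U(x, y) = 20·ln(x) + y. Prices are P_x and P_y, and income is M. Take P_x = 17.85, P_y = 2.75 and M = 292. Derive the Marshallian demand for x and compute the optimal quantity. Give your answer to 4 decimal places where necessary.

x* = 3.0812

MU_x = 20/x, MU_y = 1. Tangency: 20/x = P_x/P_y.
So x*(P_x,P_y) = 20·P_y/P_x, independent of income; and y* = (M − 20·P_y)/P_y.
At the given prices: x* = 20·2.75/17.85 = 3.0812.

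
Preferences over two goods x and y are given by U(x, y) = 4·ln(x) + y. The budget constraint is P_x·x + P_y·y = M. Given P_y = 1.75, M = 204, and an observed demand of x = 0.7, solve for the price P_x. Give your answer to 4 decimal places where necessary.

MU_x = 4/x, MU_y = 1. Tangency: 4/x = P_x/P_y.
So x*(P_x,P_y) = 4·P_y/P_x, independent of income; and y* = (M − 4·P_y)/P_y.
Set x* = 0.7 in the demand function and solve for P_x: P_x = 10.

P_x = 10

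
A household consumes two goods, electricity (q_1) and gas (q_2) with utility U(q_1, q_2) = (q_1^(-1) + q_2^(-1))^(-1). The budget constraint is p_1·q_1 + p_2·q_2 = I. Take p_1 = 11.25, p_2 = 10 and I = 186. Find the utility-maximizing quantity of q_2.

q_2* = 9.0262

From the CES first-order condition, (q_2/q_1)^(2) = p_1/p_2.
Solve for the ratio: q_2/q_1 = [p_1/p_2]^(0.5).
With the ratio pinned down, the budget gives q_1* = I/(p_1 + p_2·(q_2/q_1)) and q_2* = (q_2/q_1)·q_1*.
Numerically q_2/q_1 = 1.06066, so q_1* = 186/(11.25 + 10·1.06066) = 8.51 and q_2* = 1.06066·8.51 = 9.0262.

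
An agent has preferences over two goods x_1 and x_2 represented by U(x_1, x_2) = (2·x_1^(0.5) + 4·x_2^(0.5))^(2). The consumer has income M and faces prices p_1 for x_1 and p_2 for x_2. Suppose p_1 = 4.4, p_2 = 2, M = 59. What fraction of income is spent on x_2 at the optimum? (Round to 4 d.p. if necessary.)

share on x_2 = 0.898

MRS = MU_x_1/MU_x_2 = (1/2)·(x_2/x_1)^(0.5). Set equal to p_1/p_2.
Solve for the ratio: x_2/x_1 = [2·p_1/p_2]^(2).
Substitute x_2 = (x_2/x_1)·x_1 into the budget: x_1* = M/(p_1 + p_2·(x_2/x_1)).
Numerically x_2/x_1 = 19.36, so x_1* = 59/(4.4 + 2·19.36) = 1.3683 and x_2* = 19.36·1.3683 = 26.4898.
Expenditure on x_2: 2·26.4898 = 52.9796; share = 0.898.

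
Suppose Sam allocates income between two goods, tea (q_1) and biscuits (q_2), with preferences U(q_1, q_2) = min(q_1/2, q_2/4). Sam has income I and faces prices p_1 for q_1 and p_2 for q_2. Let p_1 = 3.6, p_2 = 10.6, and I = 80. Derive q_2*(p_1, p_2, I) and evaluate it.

q_2* = 6.4516

With perfect complements, no substitution: consume in ratio q_1:q_2 = 2:4.
Budget: p_1·q_1 + p_2·2·q_1 = I, so (2·p_1 + 4·p_2)·q_1 = 2·I.
Demand: q_1*(p_1,p_2,I) = 2·I/(2·p_1 + 4·p_2), q_2* = 4·I/(2·p_1 + 4·p_2).
Here 2·3.6 + 4·10.6 = 49.6, giving q_2* = 6.4516.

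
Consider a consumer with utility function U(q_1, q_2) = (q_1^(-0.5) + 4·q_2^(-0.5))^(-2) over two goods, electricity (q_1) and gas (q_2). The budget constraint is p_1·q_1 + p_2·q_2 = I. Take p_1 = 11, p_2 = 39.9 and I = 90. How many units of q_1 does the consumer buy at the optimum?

q_1* = 1.6795

MRS = MU_q_1/MU_q_2 = (1/4)·(q_2/q_1)^(1.5). Set equal to p_1/p_2.
Hence q_2/q_1 = (4·p_1/p_2)^(1/(1.5)), i.e. raised to the 2/3 power.
Substitute q_2 = (q_2/q_1)·q_1 into the budget: q_1* = I/(p_1 + p_2·(q_2/q_1)).
Numerically q_2/q_1 = 1.067382, so q_1* = 90/(11 + 39.9·1.067382) = 1.6795.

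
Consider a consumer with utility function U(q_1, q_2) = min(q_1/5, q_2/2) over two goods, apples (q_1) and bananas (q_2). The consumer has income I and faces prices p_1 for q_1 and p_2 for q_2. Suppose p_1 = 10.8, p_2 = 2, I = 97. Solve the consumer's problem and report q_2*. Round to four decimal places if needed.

q_2* = 3.3448

Leontief preferences: the optimum is at the kink where q_1/5 = q_2/2, i.e. q_2 = (2/5)·q_1.
Budget: p_1·q_1 + p_2·(2/5)·q_1 = I, so (5·p_1 + 2·p_2)·q_1 = 5·I.
Demand: q_1*(p_1,p_2,I) = 5·I/(5·p_1 + 2·p_2), q_2* = 2·I/(5·p_1 + 2·p_2).
Here 5·10.8 + 2·2 = 58, giving q_2* = 3.3448.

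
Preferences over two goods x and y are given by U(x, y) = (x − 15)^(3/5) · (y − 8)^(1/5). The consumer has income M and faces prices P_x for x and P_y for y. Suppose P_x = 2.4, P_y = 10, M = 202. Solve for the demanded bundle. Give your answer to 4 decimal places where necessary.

MRS = 3·(y−8)/(x−15). Tangency with P_x/P_y gives y−8 = (1/3)·(P_x/P_y)·(x−15).
After buying the subsistence bundle (15, 8), a share 0.75 of the remaining income goes to x: x* = 15 + 0.75·(M − 15P_x − 8P_y)/P_x.
Discretionary income = 202 − 15·2.4 − 8·10 = 86; x* = 15 + 0.75·86/2.4 = 41.875; y* = 8 + 0.25·86/10 = 10.15.

x* = 41.875, y* = 10.15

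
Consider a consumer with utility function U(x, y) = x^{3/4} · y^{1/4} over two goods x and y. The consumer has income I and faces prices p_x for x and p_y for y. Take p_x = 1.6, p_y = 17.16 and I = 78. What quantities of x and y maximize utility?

x* = 36.5625, y* = 1.1364

The MRS is 3·y/x. Set MRS = p_x/p_y.
Rearranging, p_y·y = (1/3)·p_x·x. Substituting into the budget gives p_x·x·(1 + (1/3)) = I.
Demand: x*(p_x,p_y,I) = 0.75·I/p_x and y* = 0.25·I/p_y.
At p_x=1.6, p_y=17.16, I=78: x* = 0.75·78/1.6 = 36.5625, y* = 1.1364.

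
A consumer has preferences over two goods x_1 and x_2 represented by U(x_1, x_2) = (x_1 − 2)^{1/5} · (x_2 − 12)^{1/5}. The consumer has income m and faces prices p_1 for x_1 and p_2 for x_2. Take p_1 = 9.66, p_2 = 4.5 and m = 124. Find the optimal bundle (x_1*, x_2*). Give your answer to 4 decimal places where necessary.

Substituting into the budget: x_1* = 2 + 0.5·(m − 2·p_1 − 12·p_2)/p_1, and x_2* = 12 + 0.5·(…)/p_2.
Discretionary income = 124 − 2·9.66 − 12·4.5 = 50.68; x_1* = 2 + 0.5·50.68/9.66 = 4.6232; x_2* = 12 + 0.5·50.68/4.5 = 17.6311.

x_1* = 4.6232, x_2* = 17.6311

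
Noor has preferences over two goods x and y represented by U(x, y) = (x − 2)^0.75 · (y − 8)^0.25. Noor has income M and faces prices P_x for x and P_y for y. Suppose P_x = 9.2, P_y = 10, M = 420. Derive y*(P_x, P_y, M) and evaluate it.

MRS = 3·(y−8)/(x−2). Tangency with P_x/P_y gives y−8 = (1/3)·(P_x/P_y)·(x−2).
After buying the subsistence bundle (2, 8), a share 0.75 of the remaining income goes to x: x* = 2 + 0.75·(M − 2P_x − 8P_y)/P_x.
Discretionary income = 420 − 2·9.2 − 8·10 = 321.6; y* = 8 + 0.25·321.6/10 = 16.04.

y* = 16.04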